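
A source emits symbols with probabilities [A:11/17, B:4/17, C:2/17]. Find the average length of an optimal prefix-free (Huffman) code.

Huffman tree construction:
Combine smallest probabilities repeatedly
Resulting codes:
  A: 1 (length 1)
  B: 01 (length 2)
  C: 00 (length 2)
Average length = Σ p(s) × length(s) = 1.3529 bits


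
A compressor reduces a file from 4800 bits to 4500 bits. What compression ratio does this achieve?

Compression ratio = Original / Compressed
= 4800 / 4500 = 1.07:1


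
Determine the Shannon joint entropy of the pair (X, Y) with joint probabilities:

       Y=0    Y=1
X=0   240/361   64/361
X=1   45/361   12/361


H(X,Y) = -Σ p(x,y) log₂ p(x,y)
  p(0,0)=240/361: -0.6648 × log₂(0.6648) = 0.3916
  p(0,1)=64/361: -0.1773 × log₂(0.1773) = 0.4425
  p(1,0)=45/361: -0.1247 × log₂(0.1247) = 0.3745
  p(1,1)=12/361: -0.0332 × log₂(0.0332) = 0.1632
H(X,Y) = 1.3717 bits


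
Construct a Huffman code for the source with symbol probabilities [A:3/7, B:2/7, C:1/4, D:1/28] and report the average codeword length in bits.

Huffman tree construction:
Combine smallest probabilities repeatedly
Resulting codes:
  A: 0 (length 1)
  B: 10 (length 2)
  C: 111 (length 3)
  D: 110 (length 3)
Average length = Σ p(s) × length(s) = 1.8571 bits


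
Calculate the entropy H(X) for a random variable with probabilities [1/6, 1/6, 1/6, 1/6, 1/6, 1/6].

H(X) = -Σ p(x) log₂ p(x)
  -1/6 × log₂(1/6) = 0.4308
  -1/6 × log₂(1/6) = 0.4308
  -1/6 × log₂(1/6) = 0.4308
  -1/6 × log₂(1/6) = 0.4308
  -1/6 × log₂(1/6) = 0.4308
  -1/6 × log₂(1/6) = 0.4308
H(X) = 2.5850 bits


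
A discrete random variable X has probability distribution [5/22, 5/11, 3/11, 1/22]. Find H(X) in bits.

H(X) = -Σ p(x) log₂ p(x)
  -5/22 × log₂(5/22) = 0.4858
  -5/11 × log₂(5/11) = 0.5170
  -3/11 × log₂(3/11) = 0.5112
  -1/22 × log₂(1/22) = 0.2027
H(X) = 1.7168 bits


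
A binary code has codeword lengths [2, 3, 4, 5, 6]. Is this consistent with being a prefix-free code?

Kraft inequality: Σ 2^(-l_i) ≤ 1 for prefix-free code
Calculating: 2^(-2) + 2^(-3) + 2^(-4) + 2^(-5) + 2^(-6)
= 0.25 + 0.125 + 0.0625 + 0.03125 + 0.015625
= 0.4844
Since 0.4844 ≤ 1, prefix-free code exists


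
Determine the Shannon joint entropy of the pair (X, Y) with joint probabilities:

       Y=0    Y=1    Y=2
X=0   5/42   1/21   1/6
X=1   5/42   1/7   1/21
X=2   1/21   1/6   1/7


H(X,Y) = -Σ p(x,y) log₂ p(x,y)
  p(0,0)=5/42: -0.1190 × log₂(0.1190) = 0.3655
  p(0,1)=1/21: -0.0476 × log₂(0.0476) = 0.2092
  p(0,2)=1/6: -0.1667 × log₂(0.1667) = 0.4308
  p(1,0)=5/42: -0.1190 × log₂(0.1190) = 0.3655
  p(1,1)=1/7: -0.1429 × log₂(0.1429) = 0.4011
  p(1,2)=1/21: -0.0476 × log₂(0.0476) = 0.2092
  p(2,0)=1/21: -0.0476 × log₂(0.0476) = 0.2092
  p(2,1)=1/6: -0.1667 × log₂(0.1667) = 0.4308
  p(2,2)=1/7: -0.1429 × log₂(0.1429) = 0.4011
H(X,Y) = 3.0223 bits


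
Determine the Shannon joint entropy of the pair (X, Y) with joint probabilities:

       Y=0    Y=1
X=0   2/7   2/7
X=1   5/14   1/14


H(X,Y) = -Σ p(x,y) log₂ p(x,y)
  p(0,0)=2/7: -0.2857 × log₂(0.2857) = 0.5164
  p(0,1)=2/7: -0.2857 × log₂(0.2857) = 0.5164
  p(1,0)=5/14: -0.3571 × log₂(0.3571) = 0.5305
  p(1,1)=1/14: -0.0714 × log₂(0.0714) = 0.2720
H(X,Y) = 1.8352 bits


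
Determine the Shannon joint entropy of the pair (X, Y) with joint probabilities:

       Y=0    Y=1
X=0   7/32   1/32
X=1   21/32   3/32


H(X,Y) = -Σ p(x,y) log₂ p(x,y)
  p(0,0)=7/32: -0.2188 × log₂(0.2188) = 0.4796
  p(0,1)=1/32: -0.0312 × log₂(0.0312) = 0.1562
  p(1,0)=21/32: -0.6562 × log₂(0.6562) = 0.3988
  p(1,1)=3/32: -0.0938 × log₂(0.0938) = 0.3202
H(X,Y) = 1.3548 bits


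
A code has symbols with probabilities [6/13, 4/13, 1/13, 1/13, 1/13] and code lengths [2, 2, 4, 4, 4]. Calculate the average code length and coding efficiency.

Average length L = Σ p_i × l_i = 2.4615 bits
Entropy H = 1.8920 bits
Efficiency η = H/L × 100% = 76.86%


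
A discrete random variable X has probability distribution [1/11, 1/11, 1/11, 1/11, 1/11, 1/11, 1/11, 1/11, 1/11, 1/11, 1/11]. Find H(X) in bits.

H(X) = -Σ p(x) log₂ p(x)
  -1/11 × log₂(1/11) = 0.3145
  -1/11 × log₂(1/11) = 0.3145
  -1/11 × log₂(1/11) = 0.3145
  -1/11 × log₂(1/11) = 0.3145
  -1/11 × log₂(1/11) = 0.3145
  -1/11 × log₂(1/11) = 0.3145
  -1/11 × log₂(1/11) = 0.3145
  -1/11 × log₂(1/11) = 0.3145
  -1/11 × log₂(1/11) = 0.3145
  -1/11 × log₂(1/11) = 0.3145
  -1/11 × log₂(1/11) = 0.3145
H(X) = 3.4594 bits


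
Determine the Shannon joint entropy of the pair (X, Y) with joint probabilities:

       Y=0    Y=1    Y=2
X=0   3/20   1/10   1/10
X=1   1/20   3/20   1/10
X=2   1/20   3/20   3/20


H(X,Y) = -Σ p(x,y) log₂ p(x,y)
  p(0,0)=3/20: -0.1500 × log₂(0.1500) = 0.4105
  p(0,1)=1/10: -0.1000 × log₂(0.1000) = 0.3322
  p(0,2)=1/10: -0.1000 × log₂(0.1000) = 0.3322
  p(1,0)=1/20: -0.0500 × log₂(0.0500) = 0.2161
  p(1,1)=3/20: -0.1500 × log₂(0.1500) = 0.4105
  p(1,2)=1/10: -0.1000 × log₂(0.1000) = 0.3322
  p(2,0)=1/20: -0.0500 × log₂(0.0500) = 0.2161
  p(2,1)=3/20: -0.1500 × log₂(0.1500) = 0.4105
  p(2,2)=3/20: -0.1500 × log₂(0.1500) = 0.4105
H(X,Y) = 3.0710 bits


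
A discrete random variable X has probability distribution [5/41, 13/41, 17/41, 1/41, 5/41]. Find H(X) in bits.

H(X) = -Σ p(x) log₂ p(x)
  -5/41 × log₂(5/41) = 0.3702
  -13/41 × log₂(13/41) = 0.5254
  -17/41 × log₂(17/41) = 0.5266
  -1/41 × log₂(1/41) = 0.1307
  -5/41 × log₂(5/41) = 0.3702
H(X) = 1.9231 bits


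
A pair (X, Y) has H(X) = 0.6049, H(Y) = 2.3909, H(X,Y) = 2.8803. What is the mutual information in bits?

I(X;Y) = H(X) + H(Y) - H(X,Y)
I(X;Y) = 0.6049 + 2.3909 - 2.8803 = 0.1155 bits


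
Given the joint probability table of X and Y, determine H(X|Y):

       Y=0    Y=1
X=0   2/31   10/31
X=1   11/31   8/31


H(X|Y) = Σ_y p(y) H(X|Y=y)
  p(Y=0) = 13/31, H(X|Y=0) = 0.6194
  p(Y=1) = 18/31, H(X|Y=1) = 0.9911
H(X|Y) = 0.4194×0.6194 + 0.5806×0.9911 = 0.8352 bits


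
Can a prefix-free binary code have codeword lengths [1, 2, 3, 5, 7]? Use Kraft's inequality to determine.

Kraft inequality: Σ 2^(-l_i) ≤ 1 for prefix-free code
Calculating: 2^(-1) + 2^(-2) + 2^(-3) + 2^(-5) + 2^(-7)
= 0.5 + 0.25 + 0.125 + 0.03125 + 0.0078125
= 0.9141
Since 0.9141 ≤ 1, prefix-free code exists


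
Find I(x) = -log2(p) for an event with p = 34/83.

Information content I(x) = -log₂(p(x))
I = -log₂(34/83) = -log₂(0.4096)
I = 1.2876 bits


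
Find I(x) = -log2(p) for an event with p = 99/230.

Information content I(x) = -log₂(p(x))
I = -log₂(99/230) = -log₂(0.4304)
I = 1.2161 bits


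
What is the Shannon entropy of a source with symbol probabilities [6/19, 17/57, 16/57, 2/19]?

H(X) = -Σ p(x) log₂ p(x)
  -6/19 × log₂(6/19) = 0.5251
  -17/57 × log₂(17/57) = 0.5206
  -16/57 × log₂(16/57) = 0.5145
  -2/19 × log₂(2/19) = 0.3419
H(X) = 1.9021 bits


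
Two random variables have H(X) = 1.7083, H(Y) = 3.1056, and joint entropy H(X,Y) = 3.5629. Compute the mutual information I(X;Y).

I(X;Y) = H(X) + H(Y) - H(X,Y)
I(X;Y) = 1.7083 + 3.1056 - 3.5629 = 1.251 bits


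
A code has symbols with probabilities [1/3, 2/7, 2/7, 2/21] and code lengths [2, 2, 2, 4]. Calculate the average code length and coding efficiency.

Average length L = Σ p_i × l_i = 2.1905 bits
Entropy H = 1.8842 bits
Efficiency η = H/L × 100% = 86.02%


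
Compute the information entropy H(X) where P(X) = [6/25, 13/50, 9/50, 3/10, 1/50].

H(X) = -Σ p(x) log₂ p(x)
  -6/25 × log₂(6/25) = 0.4941
  -13/50 × log₂(13/50) = 0.5053
  -9/50 × log₂(9/50) = 0.4453
  -3/10 × log₂(3/10) = 0.5211
  -1/50 × log₂(1/50) = 0.1129
H(X) = 2.0787 bits


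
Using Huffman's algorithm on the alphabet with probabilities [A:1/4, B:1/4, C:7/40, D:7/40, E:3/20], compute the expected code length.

Huffman tree construction:
Combine smallest probabilities repeatedly
Resulting codes:
  A: 01 (length 2)
  B: 10 (length 2)
  C: 111 (length 3)
  D: 00 (length 2)
  E: 110 (length 3)
Average length = Σ p(s) × length(s) = 2.3250 bits


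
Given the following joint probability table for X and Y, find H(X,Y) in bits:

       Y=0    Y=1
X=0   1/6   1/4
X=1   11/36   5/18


H(X,Y) = -Σ p(x,y) log₂ p(x,y)
  p(0,0)=1/6: -0.1667 × log₂(0.1667) = 0.4308
  p(0,1)=1/4: -0.2500 × log₂(0.2500) = 0.5000
  p(1,0)=11/36: -0.3056 × log₂(0.3056) = 0.5227
  p(1,1)=5/18: -0.2778 × log₂(0.2778) = 0.5133
H(X,Y) = 1.9668 bits


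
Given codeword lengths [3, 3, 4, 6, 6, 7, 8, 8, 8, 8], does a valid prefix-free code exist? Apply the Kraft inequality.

Kraft inequality: Σ 2^(-l_i) ≤ 1 for prefix-free code
Calculating: 2^(-3) + 2^(-3) + 2^(-4) + 2^(-6) + 2^(-6) + 2^(-7) + 2^(-8) + 2^(-8) + 2^(-8) + 2^(-8)
= 0.125 + 0.125 + 0.0625 + 0.015625 + 0.015625 + 0.0078125 + 0.00390625 + 0.00390625 + 0.00390625 + 0.00390625
= 0.3672
Since 0.3672 ≤ 1, prefix-free code exists


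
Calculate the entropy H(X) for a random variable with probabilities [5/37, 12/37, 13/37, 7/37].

H(X) = -Σ p(x) log₂ p(x)
  -5/37 × log₂(5/37) = 0.3902
  -12/37 × log₂(12/37) = 0.5269
  -13/37 × log₂(13/37) = 0.5302
  -7/37 × log₂(7/37) = 0.4545
H(X) = 1.9017 bits


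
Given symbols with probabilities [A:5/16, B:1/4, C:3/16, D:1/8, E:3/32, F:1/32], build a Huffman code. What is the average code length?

Huffman tree construction:
Combine smallest probabilities repeatedly
Resulting codes:
  A: 11 (length 2)
  B: 01 (length 2)
  C: 00 (length 2)
  D: 100 (length 3)
  E: 1011 (length 4)
  F: 1010 (length 4)
Average length = Σ p(s) × length(s) = 2.3750 bits


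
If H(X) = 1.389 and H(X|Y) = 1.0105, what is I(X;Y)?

I(X;Y) = H(X) - H(X|Y)
I(X;Y) = 1.389 - 1.0105 = 0.3785 bits


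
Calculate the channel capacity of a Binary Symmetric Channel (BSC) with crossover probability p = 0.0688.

For BSC with error probability p:
C = 1 - H(p) where H(p) is binary entropy
H(0.0688) = -0.0688 × log₂(0.0688) - 0.9312 × log₂(0.9312)
H(p) = 0.3614
C = 1 - 0.3614 = 0.6386 bits/use


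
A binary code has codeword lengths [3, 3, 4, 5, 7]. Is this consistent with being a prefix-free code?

Kraft inequality: Σ 2^(-l_i) ≤ 1 for prefix-free code
Calculating: 2^(-3) + 2^(-3) + 2^(-4) + 2^(-5) + 2^(-7)
= 0.125 + 0.125 + 0.0625 + 0.03125 + 0.0078125
= 0.3516
Since 0.3516 ≤ 1, prefix-free code exists


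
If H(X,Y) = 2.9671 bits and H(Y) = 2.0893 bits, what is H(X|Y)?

Chain rule: H(X,Y) = H(X|Y) + H(Y)
H(X|Y) = H(X,Y) - H(Y) = 2.9671 - 2.0893 = 0.8778 bits


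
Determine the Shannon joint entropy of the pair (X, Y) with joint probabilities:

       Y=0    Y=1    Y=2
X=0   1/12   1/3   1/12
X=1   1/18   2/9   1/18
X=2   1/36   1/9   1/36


H(X,Y) = -Σ p(x,y) log₂ p(x,y)
  p(0,0)=1/12: -0.0833 × log₂(0.0833) = 0.2987
  p(0,1)=1/3: -0.3333 × log₂(0.3333) = 0.5283
  p(0,2)=1/12: -0.0833 × log₂(0.0833) = 0.2987
  p(1,0)=1/18: -0.0556 × log₂(0.0556) = 0.2317
  p(1,1)=2/9: -0.2222 × log₂(0.2222) = 0.4822
  p(1,2)=1/18: -0.0556 × log₂(0.0556) = 0.2317
  p(2,0)=1/36: -0.0278 × log₂(0.0278) = 0.1436
  p(2,1)=1/9: -0.1111 × log₂(0.1111) = 0.3522
  p(2,2)=1/36: -0.0278 × log₂(0.0278) = 0.1436
H(X,Y) = 2.7108 bits


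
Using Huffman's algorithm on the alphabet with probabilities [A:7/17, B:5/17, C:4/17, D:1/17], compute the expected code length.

Huffman tree construction:
Combine smallest probabilities repeatedly
Resulting codes:
  A: 0 (length 1)
  B: 10 (length 2)
  C: 111 (length 3)
  D: 110 (length 3)
Average length = Σ p(s) × length(s) = 1.8824 bits


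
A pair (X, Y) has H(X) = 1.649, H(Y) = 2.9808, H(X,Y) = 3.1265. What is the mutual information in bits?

I(X;Y) = H(X) + H(Y) - H(X,Y)
I(X;Y) = 1.649 + 2.9808 - 3.1265 = 1.5033 bits


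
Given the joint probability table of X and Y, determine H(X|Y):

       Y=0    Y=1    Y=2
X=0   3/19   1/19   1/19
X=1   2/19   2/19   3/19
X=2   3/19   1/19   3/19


H(X|Y) = Σ_y p(y) H(X|Y=y)
  p(Y=0) = 8/19, H(X|Y=0) = 1.5613
  p(Y=1) = 4/19, H(X|Y=1) = 1.5000
  p(Y=2) = 7/19, H(X|Y=2) = 1.4488
H(X|Y) = 0.4211×1.5613 + 0.2105×1.5000 + 0.3684×1.4488 = 1.5069 bits


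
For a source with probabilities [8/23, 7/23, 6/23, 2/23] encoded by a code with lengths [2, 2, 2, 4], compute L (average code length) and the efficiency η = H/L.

Average length L = Σ p_i × l_i = 2.1739 bits
Entropy H = 1.8644 bits
Efficiency η = H/L × 100% = 85.76%


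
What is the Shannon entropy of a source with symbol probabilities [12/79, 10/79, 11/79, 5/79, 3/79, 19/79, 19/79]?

H(X) = -Σ p(x) log₂ p(x)
  -12/79 × log₂(12/79) = 0.4130
  -10/79 × log₂(10/79) = 0.3774
  -11/79 × log₂(11/79) = 0.3960
  -5/79 × log₂(5/79) = 0.2520
  -3/79 × log₂(3/79) = 0.1792
  -19/79 × log₂(19/79) = 0.4944
  -19/79 × log₂(19/79) = 0.4944
H(X) = 2.6066 bits


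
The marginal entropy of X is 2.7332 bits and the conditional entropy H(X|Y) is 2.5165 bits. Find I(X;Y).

I(X;Y) = H(X) - H(X|Y)
I(X;Y) = 2.7332 - 2.5165 = 0.2167 bits


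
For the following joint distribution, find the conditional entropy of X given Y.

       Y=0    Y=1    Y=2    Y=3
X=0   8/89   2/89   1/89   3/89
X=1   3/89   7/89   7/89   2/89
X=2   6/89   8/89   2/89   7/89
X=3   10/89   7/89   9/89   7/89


H(X|Y) = Σ_y p(y) H(X|Y=y)
  p(Y=0) = 27/89, H(X|Y=0) = 1.8851
  p(Y=1) = 24/89, H(X|Y=1) = 1.8640
  p(Y=2) = 19/89, H(X|Y=2) = 1.6068
  p(Y=3) = 19/89, H(X|Y=3) = 1.8238
H(X|Y) = 0.3034×1.8851 + 0.2697×1.8640 + 0.2135×1.6068 + 0.2135×1.8238 = 1.8069 bits


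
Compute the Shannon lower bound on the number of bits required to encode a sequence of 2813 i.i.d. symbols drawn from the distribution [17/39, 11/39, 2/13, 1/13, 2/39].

Entropy H = 1.9571 bits/symbol
Minimum bits = H × n = 1.9571 × 2813
= 5505.21 bits


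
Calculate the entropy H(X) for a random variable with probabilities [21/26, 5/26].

H(X) = -Σ p(x) log₂ p(x)
  -21/26 × log₂(21/26) = 0.2489
  -5/26 × log₂(5/26) = 0.4574
H(X) = 0.7063 bits


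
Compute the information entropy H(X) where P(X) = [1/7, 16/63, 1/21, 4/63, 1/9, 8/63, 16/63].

H(X) = -Σ p(x) log₂ p(x)
  -1/7 × log₂(1/7) = 0.4011
  -16/63 × log₂(16/63) = 0.5022
  -1/21 × log₂(1/21) = 0.2092
  -4/63 × log₂(4/63) = 0.2525
  -1/9 × log₂(1/9) = 0.3522
  -8/63 × log₂(8/63) = 0.3781
  -16/63 × log₂(16/63) = 0.5022
H(X) = 2.5973 bits


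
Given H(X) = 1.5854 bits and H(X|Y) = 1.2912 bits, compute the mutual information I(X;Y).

I(X;Y) = H(X) - H(X|Y)
I(X;Y) = 1.5854 - 1.2912 = 0.2942 bits


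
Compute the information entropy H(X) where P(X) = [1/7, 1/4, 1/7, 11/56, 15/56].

H(X) = -Σ p(x) log₂ p(x)
  -1/7 × log₂(1/7) = 0.4011
  -1/4 × log₂(1/4) = 0.5000
  -1/7 × log₂(1/7) = 0.4011
  -11/56 × log₂(11/56) = 0.4612
  -15/56 × log₂(15/56) = 0.5091
H(X) = 2.2724 bits


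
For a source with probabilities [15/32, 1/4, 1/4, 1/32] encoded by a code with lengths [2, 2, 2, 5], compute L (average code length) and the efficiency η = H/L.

Average length L = Σ p_i × l_i = 2.0938 bits
Entropy H = 1.6686 bits
Efficiency η = H/L × 100% = 79.70%


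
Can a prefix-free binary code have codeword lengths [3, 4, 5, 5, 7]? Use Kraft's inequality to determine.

Kraft inequality: Σ 2^(-l_i) ≤ 1 for prefix-free code
Calculating: 2^(-3) + 2^(-4) + 2^(-5) + 2^(-5) + 2^(-7)
= 0.125 + 0.0625 + 0.03125 + 0.03125 + 0.0078125
= 0.2578
Since 0.2578 ≤ 1, prefix-free code exists


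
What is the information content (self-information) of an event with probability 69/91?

Information content I(x) = -log₂(p(x))
I = -log₂(69/91) = -log₂(0.7582)
I = 0.3993 bits


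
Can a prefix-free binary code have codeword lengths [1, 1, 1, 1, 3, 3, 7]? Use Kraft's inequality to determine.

Kraft inequality: Σ 2^(-l_i) ≤ 1 for prefix-free code
Calculating: 2^(-1) + 2^(-1) + 2^(-1) + 2^(-1) + 2^(-3) + 2^(-3) + 2^(-7)
= 0.5 + 0.5 + 0.5 + 0.5 + 0.125 + 0.125 + 0.0078125
= 2.2578
Since 2.2578 > 1, prefix-free code does not exist


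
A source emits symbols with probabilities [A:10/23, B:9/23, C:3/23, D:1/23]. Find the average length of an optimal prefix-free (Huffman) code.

Huffman tree construction:
Combine smallest probabilities repeatedly
Resulting codes:
  A: 0 (length 1)
  B: 11 (length 2)
  C: 101 (length 3)
  D: 100 (length 3)
Average length = Σ p(s) × length(s) = 1.7391 bits


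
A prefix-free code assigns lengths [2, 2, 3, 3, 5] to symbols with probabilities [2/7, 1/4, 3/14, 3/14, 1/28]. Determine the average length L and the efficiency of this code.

Average length L = Σ p_i × l_i = 2.5357 bits
Entropy H = 2.1405 bits
Efficiency η = H/L × 100% = 84.42%


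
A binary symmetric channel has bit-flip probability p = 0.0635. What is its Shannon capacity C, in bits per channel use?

For BSC with error probability p:
C = 1 - H(p) where H(p) is binary entropy
H(0.0635) = -0.0635 × log₂(0.0635) - 0.9365 × log₂(0.9365)
H(p) = 0.3412
C = 1 - 0.3412 = 0.6588 bits/use


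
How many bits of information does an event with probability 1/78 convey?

Information content I(x) = -log₂(p(x))
I = -log₂(1/78) = -log₂(0.0128)
I = 6.2854 bits


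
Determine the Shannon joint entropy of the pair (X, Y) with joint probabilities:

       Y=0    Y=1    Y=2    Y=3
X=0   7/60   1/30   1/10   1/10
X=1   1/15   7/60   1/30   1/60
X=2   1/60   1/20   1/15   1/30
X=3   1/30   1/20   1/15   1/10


H(X,Y) = -Σ p(x,y) log₂ p(x,y)
  p(0,0)=7/60: -0.1167 × log₂(0.1167) = 0.3616
  p(0,1)=1/30: -0.0333 × log₂(0.0333) = 0.1636
  p(0,2)=1/10: -0.1000 × log₂(0.1000) = 0.3322
  p(0,3)=1/10: -0.1000 × log₂(0.1000) = 0.3322
  p(1,0)=1/15: -0.0667 × log₂(0.0667) = 0.2605
  p(1,1)=7/60: -0.1167 × log₂(0.1167) = 0.3616
  p(1,2)=1/30: -0.0333 × log₂(0.0333) = 0.1636
  p(1,3)=1/60: -0.0167 × log₂(0.0167) = 0.0984
  p(2,0)=1/60: -0.0167 × log₂(0.0167) = 0.0984
  p(2,1)=1/20: -0.0500 × log₂(0.0500) = 0.2161
  p(2,2)=1/15: -0.0667 × log₂(0.0667) = 0.2605
  p(2,3)=1/30: -0.0333 × log₂(0.0333) = 0.1636
  p(3,0)=1/30: -0.0333 × log₂(0.0333) = 0.1636
  p(3,1)=1/20: -0.0500 × log₂(0.0500) = 0.2161
  p(3,2)=1/15: -0.0667 × log₂(0.0667) = 0.2605
  p(3,3)=1/10: -0.1000 × log₂(0.1000) = 0.3322
H(X,Y) = 3.7845 bits


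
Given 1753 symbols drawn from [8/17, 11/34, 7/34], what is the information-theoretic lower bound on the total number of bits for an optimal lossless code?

Entropy H = 1.5079 bits/symbol
Minimum bits = H × n = 1.5079 × 1753
= 2643.34 bits


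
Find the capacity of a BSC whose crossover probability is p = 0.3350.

For BSC with error probability p:
C = 1 - H(p) where H(p) is binary entropy
H(0.3350) = -0.3350 × log₂(0.3350) - 0.6650 × log₂(0.6650)
H(p) = 0.9200
C = 1 - 0.9200 = 0.0800 bits/use


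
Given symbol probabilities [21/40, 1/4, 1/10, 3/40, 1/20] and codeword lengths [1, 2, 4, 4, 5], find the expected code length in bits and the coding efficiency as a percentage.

Average length L = Σ p_i × l_i = 1.9750 bits
Entropy H = 1.8166 bits
Efficiency η = H/L × 100% = 91.98%


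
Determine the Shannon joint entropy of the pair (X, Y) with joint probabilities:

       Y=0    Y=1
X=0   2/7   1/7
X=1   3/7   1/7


H(X,Y) = -Σ p(x,y) log₂ p(x,y)
  p(0,0)=2/7: -0.2857 × log₂(0.2857) = 0.5164
  p(0,1)=1/7: -0.1429 × log₂(0.1429) = 0.4011
  p(1,0)=3/7: -0.4286 × log₂(0.4286) = 0.5239
  p(1,1)=1/7: -0.1429 × log₂(0.1429) = 0.4011
H(X,Y) = 1.8424 bits


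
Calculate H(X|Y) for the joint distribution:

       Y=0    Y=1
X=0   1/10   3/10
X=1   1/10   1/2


H(X|Y) = Σ_y p(y) H(X|Y=y)
  p(Y=0) = 1/5, H(X|Y=0) = 1.0000
  p(Y=1) = 4/5, H(X|Y=1) = 0.9544
H(X|Y) = 0.2000×1.0000 + 0.8000×0.9544 = 0.9635 bits


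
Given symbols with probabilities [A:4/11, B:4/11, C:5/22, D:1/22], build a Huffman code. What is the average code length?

Huffman tree construction:
Combine smallest probabilities repeatedly
Resulting codes:
  A: 11 (length 2)
  B: 0 (length 1)
  C: 101 (length 3)
  D: 100 (length 3)
Average length = Σ p(s) × length(s) = 1.9091 bits


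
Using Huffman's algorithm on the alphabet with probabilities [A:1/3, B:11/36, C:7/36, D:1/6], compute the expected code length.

Huffman tree construction:
Combine smallest probabilities repeatedly
Resulting codes:
  A: 11 (length 2)
  B: 10 (length 2)
  C: 01 (length 2)
  D: 00 (length 2)
Average length = Σ p(s) × length(s) = 2.0000 bits


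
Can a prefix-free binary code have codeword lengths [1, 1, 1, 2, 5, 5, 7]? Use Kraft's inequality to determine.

Kraft inequality: Σ 2^(-l_i) ≤ 1 for prefix-free code
Calculating: 2^(-1) + 2^(-1) + 2^(-1) + 2^(-2) + 2^(-5) + 2^(-5) + 2^(-7)
= 0.5 + 0.5 + 0.5 + 0.25 + 0.03125 + 0.03125 + 0.0078125
= 1.8203
Since 1.8203 > 1, prefix-free code does not exist


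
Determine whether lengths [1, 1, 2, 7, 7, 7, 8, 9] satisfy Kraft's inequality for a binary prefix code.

Kraft inequality: Σ 2^(-l_i) ≤ 1 for prefix-free code
Calculating: 2^(-1) + 2^(-1) + 2^(-2) + 2^(-7) + 2^(-7) + 2^(-7) + 2^(-8) + 2^(-9)
= 0.5 + 0.5 + 0.25 + 0.0078125 + 0.0078125 + 0.0078125 + 0.00390625 + 0.001953125
= 1.2793
Since 1.2793 > 1, prefix-free code does not exist


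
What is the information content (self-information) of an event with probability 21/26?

Information content I(x) = -log₂(p(x))
I = -log₂(21/26) = -log₂(0.8077)
I = 0.3081 bits


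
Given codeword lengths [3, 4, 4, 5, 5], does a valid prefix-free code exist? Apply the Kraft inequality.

Kraft inequality: Σ 2^(-l_i) ≤ 1 for prefix-free code
Calculating: 2^(-3) + 2^(-4) + 2^(-4) + 2^(-5) + 2^(-5)
= 0.125 + 0.0625 + 0.0625 + 0.03125 + 0.03125
= 0.3125
Since 0.3125 ≤ 1, prefix-free code exists


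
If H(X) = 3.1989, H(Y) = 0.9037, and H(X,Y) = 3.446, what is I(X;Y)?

I(X;Y) = H(X) + H(Y) - H(X,Y)
I(X;Y) = 3.1989 + 0.9037 - 3.446 = 0.6566 bits


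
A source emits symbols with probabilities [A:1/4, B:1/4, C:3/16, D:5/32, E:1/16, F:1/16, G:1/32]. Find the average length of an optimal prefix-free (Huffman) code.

Huffman tree construction:
Combine smallest probabilities repeatedly
Resulting codes:
  A: 01 (length 2)
  B: 10 (length 2)
  C: 00 (length 2)
  D: 110 (length 3)
  E: 11111 (length 5)
  F: 1110 (length 4)
  G: 11110 (length 5)
Average length = Σ p(s) × length(s) = 2.5625 bits


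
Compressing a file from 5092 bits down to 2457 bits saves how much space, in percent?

Space savings = (1 - Compressed/Original) × 100%
= (1 - 2457/5092) × 100%
= 51.75%


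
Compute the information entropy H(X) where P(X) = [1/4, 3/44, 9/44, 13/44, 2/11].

H(X) = -Σ p(x) log₂ p(x)
  -1/4 × log₂(1/4) = 0.5000
  -3/44 × log₂(3/44) = 0.2642
  -9/44 × log₂(9/44) = 0.4683
  -13/44 × log₂(13/44) = 0.5197
  -2/11 × log₂(2/11) = 0.4472
H(X) = 2.1993 bits


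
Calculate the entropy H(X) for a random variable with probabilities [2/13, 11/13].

H(X) = -Σ p(x) log₂ p(x)
  -2/13 × log₂(2/13) = 0.4155
  -11/13 × log₂(11/13) = 0.2039
H(X) = 0.6194 bits


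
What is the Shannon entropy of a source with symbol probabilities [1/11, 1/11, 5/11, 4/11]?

H(X) = -Σ p(x) log₂ p(x)
  -1/11 × log₂(1/11) = 0.3145
  -1/11 × log₂(1/11) = 0.3145
  -5/11 × log₂(5/11) = 0.5170
  -4/11 × log₂(4/11) = 0.5307
H(X) = 1.6767 bits


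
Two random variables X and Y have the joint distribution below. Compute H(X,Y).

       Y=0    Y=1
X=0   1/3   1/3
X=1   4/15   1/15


H(X,Y) = -Σ p(x,y) log₂ p(x,y)
  p(0,0)=1/3: -0.3333 × log₂(0.3333) = 0.5283
  p(0,1)=1/3: -0.3333 × log₂(0.3333) = 0.5283
  p(1,0)=4/15: -0.2667 × log₂(0.2667) = 0.5085
  p(1,1)=1/15: -0.0667 × log₂(0.0667) = 0.2605
H(X,Y) = 1.8256 bits


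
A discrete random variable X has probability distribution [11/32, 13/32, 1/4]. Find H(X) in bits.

H(X) = -Σ p(x) log₂ p(x)
  -11/32 × log₂(11/32) = 0.5296
  -13/32 × log₂(13/32) = 0.5279
  -1/4 × log₂(1/4) = 0.5000
H(X) = 1.5575 bits


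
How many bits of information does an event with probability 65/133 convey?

Information content I(x) = -log₂(p(x))
I = -log₂(65/133) = -log₂(0.4887)
I = 1.0329 bits


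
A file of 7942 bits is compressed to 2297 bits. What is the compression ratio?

Compression ratio = Original / Compressed
= 7942 / 2297 = 3.46:1


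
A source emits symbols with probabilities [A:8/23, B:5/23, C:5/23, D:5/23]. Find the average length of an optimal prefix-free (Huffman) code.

Huffman tree construction:
Combine smallest probabilities repeatedly
Resulting codes:
  A: 11 (length 2)
  B: 00 (length 2)
  C: 01 (length 2)
  D: 10 (length 2)
Average length = Σ p(s) × length(s) = 2.0000 bits


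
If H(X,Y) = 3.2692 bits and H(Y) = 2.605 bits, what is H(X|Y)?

Chain rule: H(X,Y) = H(X|Y) + H(Y)
H(X|Y) = H(X,Y) - H(Y) = 3.2692 - 2.605 = 0.6642 bits


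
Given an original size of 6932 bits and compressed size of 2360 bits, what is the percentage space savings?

Space savings = (1 - Compressed/Original) × 100%
= (1 - 2360/6932) × 100%
= 65.95%


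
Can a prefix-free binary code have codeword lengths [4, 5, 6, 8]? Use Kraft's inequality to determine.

Kraft inequality: Σ 2^(-l_i) ≤ 1 for prefix-free code
Calculating: 2^(-4) + 2^(-5) + 2^(-6) + 2^(-8)
= 0.0625 + 0.03125 + 0.015625 + 0.00390625
= 0.1133
Since 0.1133 ≤ 1, prefix-free code exists


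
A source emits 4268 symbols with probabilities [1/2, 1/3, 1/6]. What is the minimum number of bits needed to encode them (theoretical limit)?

Entropy H = 1.4591 bits/symbol
Minimum bits = H × n = 1.4591 × 4268
= 6227.64 bits


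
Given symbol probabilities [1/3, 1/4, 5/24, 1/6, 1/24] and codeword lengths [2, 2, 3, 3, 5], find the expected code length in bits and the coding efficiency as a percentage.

Average length L = Σ p_i × l_i = 2.5000 bits
Entropy H = 2.1217 bits
Efficiency η = H/L × 100% = 84.87%


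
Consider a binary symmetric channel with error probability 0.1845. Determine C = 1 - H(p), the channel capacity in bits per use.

For BSC with error probability p:
C = 1 - H(p) where H(p) is binary entropy
H(0.1845) = -0.1845 × log₂(0.1845) - 0.8155 × log₂(0.8155)
H(p) = 0.6898
C = 1 - 0.6898 = 0.3102 bits/use


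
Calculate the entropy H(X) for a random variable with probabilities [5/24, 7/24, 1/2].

H(X) = -Σ p(x) log₂ p(x)
  -5/24 × log₂(5/24) = 0.4715
  -7/24 × log₂(7/24) = 0.5185
  -1/2 × log₂(1/2) = 0.5000
H(X) = 1.4899 bits


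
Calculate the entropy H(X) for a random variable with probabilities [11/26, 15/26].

H(X) = -Σ p(x) log₂ p(x)
  -11/26 × log₂(11/26) = 0.5250
  -15/26 × log₂(15/26) = 0.4578
H(X) = 0.9829 bits


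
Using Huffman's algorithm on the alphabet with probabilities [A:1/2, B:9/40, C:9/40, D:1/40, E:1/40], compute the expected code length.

Huffman tree construction:
Combine smallest probabilities repeatedly
Resulting codes:
  A: 0 (length 1)
  B: 111 (length 3)
  C: 10 (length 2)
  D: 1100 (length 4)
  E: 1101 (length 4)
Average length = Σ p(s) × length(s) = 1.8250 bits


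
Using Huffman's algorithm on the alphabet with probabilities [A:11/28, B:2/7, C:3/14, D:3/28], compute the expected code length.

Huffman tree construction:
Combine smallest probabilities repeatedly
Resulting codes:
  A: 0 (length 1)
  B: 10 (length 2)
  C: 111 (length 3)
  D: 110 (length 3)
Average length = Σ p(s) × length(s) = 1.9286 bits


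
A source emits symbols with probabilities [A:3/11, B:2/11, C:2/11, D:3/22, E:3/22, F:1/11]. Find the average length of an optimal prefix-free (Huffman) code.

Huffman tree construction:
Combine smallest probabilities repeatedly
Resulting codes:
  A: 10 (length 2)
  B: 111 (length 3)
  C: 00 (length 2)
  D: 011 (length 3)
  E: 110 (length 3)
  F: 010 (length 3)
Average length = Σ p(s) × length(s) = 2.5455 bits


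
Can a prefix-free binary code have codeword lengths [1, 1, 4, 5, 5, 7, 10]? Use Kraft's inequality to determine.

Kraft inequality: Σ 2^(-l_i) ≤ 1 for prefix-free code
Calculating: 2^(-1) + 2^(-1) + 2^(-4) + 2^(-5) + 2^(-5) + 2^(-7) + 2^(-10)
= 0.5 + 0.5 + 0.0625 + 0.03125 + 0.03125 + 0.0078125 + 0.0009765625
= 1.1338
Since 1.1338 > 1, prefix-free code does not exist


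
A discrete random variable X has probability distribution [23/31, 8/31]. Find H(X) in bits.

H(X) = -Σ p(x) log₂ p(x)
  -23/31 × log₂(23/31) = 0.3195
  -8/31 × log₂(8/31) = 0.5043
H(X) = 0.8238 bits


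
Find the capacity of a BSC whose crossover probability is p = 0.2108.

For BSC with error probability p:
C = 1 - H(p) where H(p) is binary entropy
H(0.2108) = -0.2108 × log₂(0.2108) - 0.7892 × log₂(0.7892)
H(p) = 0.7430
C = 1 - 0.7430 = 0.2570 bits/use


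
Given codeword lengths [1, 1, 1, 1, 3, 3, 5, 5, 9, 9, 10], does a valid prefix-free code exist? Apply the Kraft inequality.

Kraft inequality: Σ 2^(-l_i) ≤ 1 for prefix-free code
Calculating: 2^(-1) + 2^(-1) + 2^(-1) + 2^(-1) + 2^(-3) + 2^(-3) + 2^(-5) + 2^(-5) + 2^(-9) + 2^(-9) + 2^(-10)
= 0.5 + 0.5 + 0.5 + 0.5 + 0.125 + 0.125 + 0.03125 + 0.03125 + 0.001953125 + 0.001953125 + 0.0009765625
= 2.3174
Since 2.3174 > 1, prefix-free code does not exist


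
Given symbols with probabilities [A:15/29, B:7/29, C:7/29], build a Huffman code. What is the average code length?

Huffman tree construction:
Combine smallest probabilities repeatedly
Resulting codes:
  A: 1 (length 1)
  B: 00 (length 2)
  C: 01 (length 2)
Average length = Σ p(s) × length(s) = 1.4828 bits


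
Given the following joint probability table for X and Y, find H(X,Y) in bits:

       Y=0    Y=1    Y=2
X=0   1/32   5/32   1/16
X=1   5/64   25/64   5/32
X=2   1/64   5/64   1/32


H(X,Y) = -Σ p(x,y) log₂ p(x,y)
  p(0,0)=1/32: -0.0312 × log₂(0.0312) = 0.1562
  p(0,1)=5/32: -0.1562 × log₂(0.1562) = 0.4184
  p(0,2)=1/16: -0.0625 × log₂(0.0625) = 0.2500
  p(1,0)=5/64: -0.0781 × log₂(0.0781) = 0.2873
  p(1,1)=25/64: -0.3906 × log₂(0.3906) = 0.5297
  p(1,2)=5/32: -0.1562 × log₂(0.1562) = 0.4184
  p(2,0)=1/64: -0.0156 × log₂(0.0156) = 0.0938
  p(2,1)=5/64: -0.0781 × log₂(0.0781) = 0.2873
  p(2,2)=1/32: -0.0312 × log₂(0.0312) = 0.1562
H(X,Y) = 2.5976 bits


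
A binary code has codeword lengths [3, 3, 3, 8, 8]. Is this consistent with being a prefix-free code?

Kraft inequality: Σ 2^(-l_i) ≤ 1 for prefix-free code
Calculating: 2^(-3) + 2^(-3) + 2^(-3) + 2^(-8) + 2^(-8)
= 0.125 + 0.125 + 0.125 + 0.00390625 + 0.00390625
= 0.3828
Since 0.3828 ≤ 1, prefix-free code exists


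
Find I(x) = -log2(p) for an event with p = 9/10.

Information content I(x) = -log₂(p(x))
I = -log₂(9/10) = -log₂(0.9000)
I = 0.1520 bits


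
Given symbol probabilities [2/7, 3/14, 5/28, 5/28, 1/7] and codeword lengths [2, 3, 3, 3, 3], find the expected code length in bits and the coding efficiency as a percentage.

Average length L = Σ p_i × l_i = 2.7143 bits
Entropy H = 2.2813 bits
Efficiency η = H/L × 100% = 84.05%


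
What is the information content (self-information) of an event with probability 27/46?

Information content I(x) = -log₂(p(x))
I = -log₂(27/46) = -log₂(0.5870)
I = 0.7687 bits


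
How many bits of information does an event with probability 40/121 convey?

Information content I(x) = -log₂(p(x))
I = -log₂(40/121) = -log₂(0.3306)
I = 1.5969 bits


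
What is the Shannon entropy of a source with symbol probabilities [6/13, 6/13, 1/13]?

H(X) = -Σ p(x) log₂ p(x)
  -6/13 × log₂(6/13) = 0.5148
  -6/13 × log₂(6/13) = 0.5148
  -1/13 × log₂(1/13) = 0.2846
H(X) = 1.3143 bits


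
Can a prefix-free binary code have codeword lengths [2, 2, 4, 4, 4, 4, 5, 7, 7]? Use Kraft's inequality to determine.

Kraft inequality: Σ 2^(-l_i) ≤ 1 for prefix-free code
Calculating: 2^(-2) + 2^(-2) + 2^(-4) + 2^(-4) + 2^(-4) + 2^(-4) + 2^(-5) + 2^(-7) + 2^(-7)
= 0.25 + 0.25 + 0.0625 + 0.0625 + 0.0625 + 0.0625 + 0.03125 + 0.0078125 + 0.0078125
= 0.7969
Since 0.7969 ≤ 1, prefix-free code exists


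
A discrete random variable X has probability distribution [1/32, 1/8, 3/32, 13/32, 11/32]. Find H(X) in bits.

H(X) = -Σ p(x) log₂ p(x)
  -1/32 × log₂(1/32) = 0.1562
  -1/8 × log₂(1/8) = 0.3750
  -3/32 × log₂(3/32) = 0.3202
  -13/32 × log₂(13/32) = 0.5279
  -11/32 × log₂(11/32) = 0.5296
H(X) = 1.9089 bits


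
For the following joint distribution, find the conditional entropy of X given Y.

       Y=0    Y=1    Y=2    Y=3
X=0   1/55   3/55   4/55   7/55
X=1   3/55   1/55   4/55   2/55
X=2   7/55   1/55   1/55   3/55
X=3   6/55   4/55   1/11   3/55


H(X|Y) = Σ_y p(y) H(X|Y=y)
  p(Y=0) = 17/55, H(X|Y=0) = 1.7395
  p(Y=1) = 9/55, H(X|Y=1) = 1.7527
  p(Y=2) = 14/55, H(X|Y=2) = 1.8352
  p(Y=3) = 3/11, H(X|Y=3) = 1.8295
H(X|Y) = 0.3091×1.7395 + 0.1636×1.7527 + 0.2545×1.8352 + 0.2727×1.8295 = 1.7906 bits


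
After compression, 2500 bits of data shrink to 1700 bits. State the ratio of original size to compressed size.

Compression ratio = Original / Compressed
= 2500 / 1700 = 1.47:1


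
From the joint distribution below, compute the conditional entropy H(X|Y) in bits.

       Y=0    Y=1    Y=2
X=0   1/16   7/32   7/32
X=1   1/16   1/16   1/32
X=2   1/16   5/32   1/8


H(X|Y) = Σ_y p(y) H(X|Y=y)
  p(Y=0) = 3/16, H(X|Y=0) = 1.5850
  p(Y=1) = 7/16, H(X|Y=1) = 1.4316
  p(Y=2) = 3/8, H(X|Y=2) = 1.2807
H(X|Y) = 0.1875×1.5850 + 0.4375×1.4316 + 0.3750×1.2807 = 1.4037 bits


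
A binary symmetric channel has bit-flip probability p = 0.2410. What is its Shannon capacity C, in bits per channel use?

For BSC with error probability p:
C = 1 - H(p) where H(p) is binary entropy
H(0.2410) = -0.2410 × log₂(0.2410) - 0.7590 × log₂(0.7590)
H(p) = 0.7967
C = 1 - 0.7967 = 0.2033 bits/use


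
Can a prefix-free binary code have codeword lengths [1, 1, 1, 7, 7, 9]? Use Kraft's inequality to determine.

Kraft inequality: Σ 2^(-l_i) ≤ 1 for prefix-free code
Calculating: 2^(-1) + 2^(-1) + 2^(-1) + 2^(-7) + 2^(-7) + 2^(-9)
= 0.5 + 0.5 + 0.5 + 0.0078125 + 0.0078125 + 0.001953125
= 1.5176
Since 1.5176 > 1, prefix-free code does not exist


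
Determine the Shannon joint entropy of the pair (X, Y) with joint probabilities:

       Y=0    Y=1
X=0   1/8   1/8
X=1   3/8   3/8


H(X,Y) = -Σ p(x,y) log₂ p(x,y)
  p(0,0)=1/8: -0.1250 × log₂(0.1250) = 0.3750
  p(0,1)=1/8: -0.1250 × log₂(0.1250) = 0.3750
  p(1,0)=3/8: -0.3750 × log₂(0.3750) = 0.5306
  p(1,1)=3/8: -0.3750 × log₂(0.3750) = 0.5306
H(X,Y) = 1.8113 bits


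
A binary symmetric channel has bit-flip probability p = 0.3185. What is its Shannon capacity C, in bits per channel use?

For BSC with error probability p:
C = 1 - H(p) where H(p) is binary entropy
H(0.3185) = -0.3185 × log₂(0.3185) - 0.6815 × log₂(0.6815)
H(p) = 0.9027
C = 1 - 0.9027 = 0.0973 bits/use


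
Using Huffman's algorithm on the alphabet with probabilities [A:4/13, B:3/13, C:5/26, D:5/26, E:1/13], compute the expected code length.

Huffman tree construction:
Combine smallest probabilities repeatedly
Resulting codes:
  A: 11 (length 2)
  B: 01 (length 2)
  C: 101 (length 3)
  D: 00 (length 2)
  E: 100 (length 3)
Average length = Σ p(s) × length(s) = 2.2692 bits


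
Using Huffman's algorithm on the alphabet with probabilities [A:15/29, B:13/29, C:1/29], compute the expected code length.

Huffman tree construction:
Combine smallest probabilities repeatedly
Resulting codes:
  A: 1 (length 1)
  B: 01 (length 2)
  C: 00 (length 2)
Average length = Σ p(s) × length(s) = 1.4828 bits


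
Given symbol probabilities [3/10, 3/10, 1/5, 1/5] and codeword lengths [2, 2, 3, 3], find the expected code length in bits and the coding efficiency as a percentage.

Average length L = Σ p_i × l_i = 2.4000 bits
Entropy H = 1.9710 bits
Efficiency η = H/L × 100% = 82.12%


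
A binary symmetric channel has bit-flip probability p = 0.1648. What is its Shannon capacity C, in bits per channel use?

For BSC with error probability p:
C = 1 - H(p) where H(p) is binary entropy
H(0.1648) = -0.1648 × log₂(0.1648) - 0.8352 × log₂(0.8352)
H(p) = 0.6457
C = 1 - 0.6457 = 0.3543 bits/use


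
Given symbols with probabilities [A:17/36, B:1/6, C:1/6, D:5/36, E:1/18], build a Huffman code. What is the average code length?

Huffman tree construction:
Combine smallest probabilities repeatedly
Resulting codes:
  A: 0 (length 1)
  B: 110 (length 3)
  C: 111 (length 3)
  D: 101 (length 3)
  E: 100 (length 3)
Average length = Σ p(s) × length(s) = 2.0556 bits


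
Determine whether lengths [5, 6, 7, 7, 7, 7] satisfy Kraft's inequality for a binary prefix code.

Kraft inequality: Σ 2^(-l_i) ≤ 1 for prefix-free code
Calculating: 2^(-5) + 2^(-6) + 2^(-7) + 2^(-7) + 2^(-7) + 2^(-7)
= 0.03125 + 0.015625 + 0.0078125 + 0.0078125 + 0.0078125 + 0.0078125
= 0.0781
Since 0.0781 ≤ 1, prefix-free code exists


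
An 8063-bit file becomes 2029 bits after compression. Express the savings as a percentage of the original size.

Space savings = (1 - Compressed/Original) × 100%
= (1 - 2029/8063) × 100%
= 74.84%


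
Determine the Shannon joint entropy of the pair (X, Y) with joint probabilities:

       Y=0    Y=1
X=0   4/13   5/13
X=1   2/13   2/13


H(X,Y) = -Σ p(x,y) log₂ p(x,y)
  p(0,0)=4/13: -0.3077 × log₂(0.3077) = 0.5232
  p(0,1)=5/13: -0.3846 × log₂(0.3846) = 0.5302
  p(1,0)=2/13: -0.1538 × log₂(0.1538) = 0.4155
  p(1,1)=2/13: -0.1538 × log₂(0.1538) = 0.4155
H(X,Y) = 1.8843 bits


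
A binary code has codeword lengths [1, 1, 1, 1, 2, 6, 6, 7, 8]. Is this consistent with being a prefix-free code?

Kraft inequality: Σ 2^(-l_i) ≤ 1 for prefix-free code
Calculating: 2^(-1) + 2^(-1) + 2^(-1) + 2^(-1) + 2^(-2) + 2^(-6) + 2^(-6) + 2^(-7) + 2^(-8)
= 0.5 + 0.5 + 0.5 + 0.5 + 0.25 + 0.015625 + 0.015625 + 0.0078125 + 0.00390625
= 2.2930
Since 2.2930 > 1, prefix-free code does not exist


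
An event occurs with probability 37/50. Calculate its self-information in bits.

Information content I(x) = -log₂(p(x))
I = -log₂(37/50) = -log₂(0.7400)
I = 0.4344 bits


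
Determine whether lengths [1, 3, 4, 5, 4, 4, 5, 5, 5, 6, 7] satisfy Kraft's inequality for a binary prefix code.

Kraft inequality: Σ 2^(-l_i) ≤ 1 for prefix-free code
Calculating: 2^(-1) + 2^(-3) + 2^(-4) + 2^(-5) + 2^(-4) + 2^(-4) + 2^(-5) + 2^(-5) + 2^(-5) + 2^(-6) + 2^(-7)
= 0.5 + 0.125 + 0.0625 + 0.03125 + 0.0625 + 0.0625 + 0.03125 + 0.03125 + 0.03125 + 0.015625 + 0.0078125
= 0.9609
Since 0.9609 ≤ 1, prefix-free code exists


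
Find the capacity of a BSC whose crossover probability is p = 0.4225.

For BSC with error probability p:
C = 1 - H(p) where H(p) is binary entropy
H(0.4225) = -0.4225 × log₂(0.4225) - 0.5775 × log₂(0.5775)
H(p) = 0.9826
C = 1 - 0.9826 = 0.0174 bits/use


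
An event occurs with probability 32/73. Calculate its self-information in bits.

Information content I(x) = -log₂(p(x))
I = -log₂(32/73) = -log₂(0.4384)
I = 1.1898 bits


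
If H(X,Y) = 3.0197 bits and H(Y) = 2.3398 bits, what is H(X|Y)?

Chain rule: H(X,Y) = H(X|Y) + H(Y)
H(X|Y) = H(X,Y) - H(Y) = 3.0197 - 2.3398 = 0.6799 bits


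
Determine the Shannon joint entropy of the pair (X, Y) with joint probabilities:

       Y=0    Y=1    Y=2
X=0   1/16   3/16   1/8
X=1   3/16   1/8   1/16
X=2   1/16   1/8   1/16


H(X,Y) = -Σ p(x,y) log₂ p(x,y)
  p(0,0)=1/16: -0.0625 × log₂(0.0625) = 0.2500
  p(0,1)=3/16: -0.1875 × log₂(0.1875) = 0.4528
  p(0,2)=1/8: -0.1250 × log₂(0.1250) = 0.3750
  p(1,0)=3/16: -0.1875 × log₂(0.1875) = 0.4528
  p(1,1)=1/8: -0.1250 × log₂(0.1250) = 0.3750
  p(1,2)=1/16: -0.0625 × log₂(0.0625) = 0.2500
  p(2,0)=1/16: -0.0625 × log₂(0.0625) = 0.2500
  p(2,1)=1/8: -0.1250 × log₂(0.1250) = 0.3750
  p(2,2)=1/16: -0.0625 × log₂(0.0625) = 0.2500
H(X,Y) = 3.0306 bits
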